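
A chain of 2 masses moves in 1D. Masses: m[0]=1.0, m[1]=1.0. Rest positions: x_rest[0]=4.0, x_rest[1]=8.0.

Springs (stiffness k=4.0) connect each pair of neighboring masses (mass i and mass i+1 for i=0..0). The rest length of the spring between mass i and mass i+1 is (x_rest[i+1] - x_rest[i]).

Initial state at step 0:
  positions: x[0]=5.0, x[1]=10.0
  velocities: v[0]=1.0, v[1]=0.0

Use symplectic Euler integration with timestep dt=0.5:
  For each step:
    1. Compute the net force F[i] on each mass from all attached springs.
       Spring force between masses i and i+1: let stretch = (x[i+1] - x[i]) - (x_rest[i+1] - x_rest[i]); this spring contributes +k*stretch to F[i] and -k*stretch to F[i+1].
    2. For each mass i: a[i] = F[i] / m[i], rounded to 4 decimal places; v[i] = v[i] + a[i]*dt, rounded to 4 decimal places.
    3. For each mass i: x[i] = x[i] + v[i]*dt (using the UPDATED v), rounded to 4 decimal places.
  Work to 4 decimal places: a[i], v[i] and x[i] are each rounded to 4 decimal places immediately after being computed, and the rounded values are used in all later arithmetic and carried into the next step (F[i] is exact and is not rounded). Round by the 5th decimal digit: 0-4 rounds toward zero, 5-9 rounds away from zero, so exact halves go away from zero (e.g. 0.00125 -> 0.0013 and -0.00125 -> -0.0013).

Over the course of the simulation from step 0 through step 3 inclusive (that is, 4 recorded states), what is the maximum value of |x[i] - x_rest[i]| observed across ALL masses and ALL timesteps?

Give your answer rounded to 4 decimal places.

Step 0: x=[5.0000 10.0000] v=[1.0000 0.0000]
Step 1: x=[6.5000 9.0000] v=[3.0000 -2.0000]
Step 2: x=[6.5000 9.5000] v=[0.0000 1.0000]
Step 3: x=[5.5000 11.0000] v=[-2.0000 3.0000]
Max displacement = 3.0000

Answer: 3.0000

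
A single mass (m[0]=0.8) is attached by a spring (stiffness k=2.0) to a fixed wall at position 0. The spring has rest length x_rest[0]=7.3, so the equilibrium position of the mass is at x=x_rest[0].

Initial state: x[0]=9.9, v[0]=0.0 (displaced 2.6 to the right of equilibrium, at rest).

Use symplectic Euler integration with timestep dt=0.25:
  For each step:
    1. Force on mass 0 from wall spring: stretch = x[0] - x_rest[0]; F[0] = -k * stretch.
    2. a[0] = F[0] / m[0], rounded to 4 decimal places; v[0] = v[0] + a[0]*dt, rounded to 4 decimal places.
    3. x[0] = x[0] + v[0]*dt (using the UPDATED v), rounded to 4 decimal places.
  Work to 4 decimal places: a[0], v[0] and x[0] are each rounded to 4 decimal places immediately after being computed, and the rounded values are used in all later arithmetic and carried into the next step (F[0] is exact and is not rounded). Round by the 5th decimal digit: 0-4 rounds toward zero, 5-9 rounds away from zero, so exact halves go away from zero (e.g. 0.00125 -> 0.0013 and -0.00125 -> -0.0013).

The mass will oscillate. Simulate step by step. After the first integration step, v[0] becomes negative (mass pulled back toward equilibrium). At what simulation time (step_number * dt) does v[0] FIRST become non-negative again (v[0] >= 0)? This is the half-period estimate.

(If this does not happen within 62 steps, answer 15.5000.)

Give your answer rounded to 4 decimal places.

Step 0: x=[9.9000] v=[0.0000]
Step 1: x=[9.4938] v=[-1.6250]
Step 2: x=[8.7448] v=[-2.9961]
Step 3: x=[7.7700] v=[-3.8991]
Step 4: x=[6.7218] v=[-4.1929]
Step 5: x=[5.7639] v=[-3.8315]
Step 6: x=[5.0461] v=[-2.8714]
Step 7: x=[4.6804] v=[-1.4627]
Step 8: x=[4.7241] v=[0.1746]
First v>=0 after going negative at step 8, time=2.0000

Answer: 2.0000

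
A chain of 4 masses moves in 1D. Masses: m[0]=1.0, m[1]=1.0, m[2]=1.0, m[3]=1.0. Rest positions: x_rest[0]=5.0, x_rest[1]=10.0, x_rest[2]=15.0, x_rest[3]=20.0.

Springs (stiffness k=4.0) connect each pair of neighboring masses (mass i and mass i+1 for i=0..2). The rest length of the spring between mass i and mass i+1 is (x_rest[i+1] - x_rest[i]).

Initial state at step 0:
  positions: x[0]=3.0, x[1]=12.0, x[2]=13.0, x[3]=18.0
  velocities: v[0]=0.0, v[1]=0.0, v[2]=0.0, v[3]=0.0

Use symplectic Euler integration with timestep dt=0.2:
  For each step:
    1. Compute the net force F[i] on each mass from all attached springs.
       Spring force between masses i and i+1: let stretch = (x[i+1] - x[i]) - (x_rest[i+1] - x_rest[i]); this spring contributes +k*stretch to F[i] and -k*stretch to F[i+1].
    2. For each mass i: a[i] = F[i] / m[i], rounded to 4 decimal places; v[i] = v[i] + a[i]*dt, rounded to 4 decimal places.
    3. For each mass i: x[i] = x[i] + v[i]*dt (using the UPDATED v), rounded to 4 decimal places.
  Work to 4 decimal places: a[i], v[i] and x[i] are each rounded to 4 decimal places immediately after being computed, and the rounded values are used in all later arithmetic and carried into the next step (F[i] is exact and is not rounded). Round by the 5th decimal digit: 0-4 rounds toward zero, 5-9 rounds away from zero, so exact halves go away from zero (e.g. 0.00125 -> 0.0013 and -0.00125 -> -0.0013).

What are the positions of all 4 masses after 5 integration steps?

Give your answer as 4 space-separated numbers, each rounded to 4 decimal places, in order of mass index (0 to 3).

Answer: 5.3539 6.9641 13.9510 19.7311

Derivation:
Step 0: x=[3.0000 12.0000 13.0000 18.0000] v=[0.0000 0.0000 0.0000 0.0000]
Step 1: x=[3.6400 10.7200 13.6400 18.0000] v=[3.2000 -6.4000 3.2000 0.0000]
Step 2: x=[4.6128 8.7744 14.5104 18.1024] v=[4.8640 -9.7280 4.3520 0.5120]
Step 3: x=[5.4515 7.0807 15.0378 18.4301] v=[4.1933 -8.4685 2.6368 1.6384]
Step 4: x=[5.7508 6.3995 14.8348 19.0150] v=[1.4967 -3.4062 -1.0150 2.9246]
Step 5: x=[5.3539 6.9641 13.9510 19.7311] v=[-1.9843 2.8231 -4.4191 3.5804]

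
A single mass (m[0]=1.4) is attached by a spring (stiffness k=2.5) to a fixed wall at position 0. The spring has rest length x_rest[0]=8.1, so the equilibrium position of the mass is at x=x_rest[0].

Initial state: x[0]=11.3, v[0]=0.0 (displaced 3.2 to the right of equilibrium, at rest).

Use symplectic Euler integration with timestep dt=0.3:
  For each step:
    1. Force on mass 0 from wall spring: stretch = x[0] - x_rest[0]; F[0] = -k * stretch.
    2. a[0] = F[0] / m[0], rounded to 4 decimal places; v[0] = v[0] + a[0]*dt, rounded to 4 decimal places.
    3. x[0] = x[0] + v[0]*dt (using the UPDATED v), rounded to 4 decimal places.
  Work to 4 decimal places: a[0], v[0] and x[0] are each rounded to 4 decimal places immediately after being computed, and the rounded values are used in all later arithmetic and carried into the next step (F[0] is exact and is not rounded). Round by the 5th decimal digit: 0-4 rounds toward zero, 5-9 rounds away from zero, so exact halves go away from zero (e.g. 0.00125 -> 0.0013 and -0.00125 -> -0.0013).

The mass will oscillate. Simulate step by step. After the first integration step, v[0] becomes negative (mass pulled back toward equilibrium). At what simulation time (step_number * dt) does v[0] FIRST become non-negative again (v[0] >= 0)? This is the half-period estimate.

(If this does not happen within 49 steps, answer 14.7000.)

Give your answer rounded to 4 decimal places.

Step 0: x=[11.3000] v=[0.0000]
Step 1: x=[10.7857] v=[-1.7143]
Step 2: x=[9.8398] v=[-3.1531]
Step 3: x=[8.6143] v=[-4.0851]
Step 4: x=[7.3061] v=[-4.3606]
Step 5: x=[6.1255] v=[-3.9353]
Step 6: x=[5.2623] v=[-2.8775]
Step 7: x=[4.8551] v=[-1.3573]
Step 8: x=[4.9694] v=[0.3811]
First v>=0 after going negative at step 8, time=2.4000

Answer: 2.4000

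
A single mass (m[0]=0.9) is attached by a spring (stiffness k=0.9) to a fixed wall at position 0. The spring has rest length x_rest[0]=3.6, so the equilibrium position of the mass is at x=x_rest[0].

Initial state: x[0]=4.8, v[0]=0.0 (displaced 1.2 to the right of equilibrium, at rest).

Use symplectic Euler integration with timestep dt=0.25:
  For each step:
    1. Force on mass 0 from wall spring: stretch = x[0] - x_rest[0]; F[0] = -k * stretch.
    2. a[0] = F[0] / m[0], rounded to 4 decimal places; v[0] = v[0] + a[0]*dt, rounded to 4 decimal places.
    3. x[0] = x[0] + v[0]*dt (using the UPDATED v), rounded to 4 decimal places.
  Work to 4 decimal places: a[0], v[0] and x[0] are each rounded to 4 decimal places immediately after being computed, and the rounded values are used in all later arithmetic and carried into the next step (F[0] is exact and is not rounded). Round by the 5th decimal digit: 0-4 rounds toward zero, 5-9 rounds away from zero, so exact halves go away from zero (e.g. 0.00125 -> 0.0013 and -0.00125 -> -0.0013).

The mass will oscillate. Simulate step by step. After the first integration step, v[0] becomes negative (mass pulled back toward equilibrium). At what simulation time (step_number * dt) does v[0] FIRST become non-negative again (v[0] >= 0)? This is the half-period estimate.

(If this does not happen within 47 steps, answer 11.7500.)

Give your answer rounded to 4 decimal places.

Step 0: x=[4.8000] v=[0.0000]
Step 1: x=[4.7250] v=[-0.3000]
Step 2: x=[4.5797] v=[-0.5813]
Step 3: x=[4.3732] v=[-0.8262]
Step 4: x=[4.1183] v=[-1.0195]
Step 5: x=[3.8310] v=[-1.1491]
Step 6: x=[3.5293] v=[-1.2069]
Step 7: x=[3.2320] v=[-1.1892]
Step 8: x=[2.9577] v=[-1.0972]
Step 9: x=[2.7236] v=[-0.9366]
Step 10: x=[2.5442] v=[-0.7175]
Step 11: x=[2.4308] v=[-0.4536]
Step 12: x=[2.3905] v=[-0.1613]
Step 13: x=[2.4258] v=[0.1411]
First v>=0 after going negative at step 13, time=3.2500

Answer: 3.2500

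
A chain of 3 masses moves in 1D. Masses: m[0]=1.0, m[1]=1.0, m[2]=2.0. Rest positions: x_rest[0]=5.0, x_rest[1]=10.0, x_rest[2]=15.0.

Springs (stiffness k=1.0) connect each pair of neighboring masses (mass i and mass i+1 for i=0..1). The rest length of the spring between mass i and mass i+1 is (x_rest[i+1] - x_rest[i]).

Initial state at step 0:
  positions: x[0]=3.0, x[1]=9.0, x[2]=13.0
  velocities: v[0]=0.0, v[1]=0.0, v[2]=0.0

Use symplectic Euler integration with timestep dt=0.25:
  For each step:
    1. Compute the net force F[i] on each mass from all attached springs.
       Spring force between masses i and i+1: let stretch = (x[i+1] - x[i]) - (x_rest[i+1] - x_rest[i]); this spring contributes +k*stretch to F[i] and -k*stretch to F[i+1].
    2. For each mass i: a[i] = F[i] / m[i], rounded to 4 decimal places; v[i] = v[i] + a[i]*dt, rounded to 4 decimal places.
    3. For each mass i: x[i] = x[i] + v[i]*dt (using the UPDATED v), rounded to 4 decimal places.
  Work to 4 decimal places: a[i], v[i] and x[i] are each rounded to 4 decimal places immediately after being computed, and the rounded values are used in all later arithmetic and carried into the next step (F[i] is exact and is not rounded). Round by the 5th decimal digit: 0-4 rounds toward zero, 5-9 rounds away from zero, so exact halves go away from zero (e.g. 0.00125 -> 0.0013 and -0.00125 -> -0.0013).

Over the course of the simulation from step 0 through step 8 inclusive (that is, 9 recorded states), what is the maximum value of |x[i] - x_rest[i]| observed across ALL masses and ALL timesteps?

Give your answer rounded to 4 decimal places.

Step 0: x=[3.0000 9.0000 13.0000] v=[0.0000 0.0000 0.0000]
Step 1: x=[3.0625 8.8750 13.0313] v=[0.2500 -0.5000 0.1250]
Step 2: x=[3.1758 8.6465 13.0889] v=[0.4531 -0.9141 0.2305]
Step 3: x=[3.3185 8.3537 13.1640] v=[0.5708 -1.1712 0.3002]
Step 4: x=[3.4634 8.0469 13.2450] v=[0.5796 -1.2274 0.3239]
Step 5: x=[3.5823 7.7785 13.3198] v=[0.4755 -1.0738 0.2991]
Step 6: x=[3.6510 7.5941 13.3777] v=[0.2746 -0.7375 0.2314]
Step 7: x=[3.6536 7.5248 13.4111] v=[0.0104 -0.2774 0.1335]
Step 8: x=[3.5857 7.5814 13.4168] v=[-0.2718 0.2264 0.0227]
Max displacement = 2.4752

Answer: 2.4752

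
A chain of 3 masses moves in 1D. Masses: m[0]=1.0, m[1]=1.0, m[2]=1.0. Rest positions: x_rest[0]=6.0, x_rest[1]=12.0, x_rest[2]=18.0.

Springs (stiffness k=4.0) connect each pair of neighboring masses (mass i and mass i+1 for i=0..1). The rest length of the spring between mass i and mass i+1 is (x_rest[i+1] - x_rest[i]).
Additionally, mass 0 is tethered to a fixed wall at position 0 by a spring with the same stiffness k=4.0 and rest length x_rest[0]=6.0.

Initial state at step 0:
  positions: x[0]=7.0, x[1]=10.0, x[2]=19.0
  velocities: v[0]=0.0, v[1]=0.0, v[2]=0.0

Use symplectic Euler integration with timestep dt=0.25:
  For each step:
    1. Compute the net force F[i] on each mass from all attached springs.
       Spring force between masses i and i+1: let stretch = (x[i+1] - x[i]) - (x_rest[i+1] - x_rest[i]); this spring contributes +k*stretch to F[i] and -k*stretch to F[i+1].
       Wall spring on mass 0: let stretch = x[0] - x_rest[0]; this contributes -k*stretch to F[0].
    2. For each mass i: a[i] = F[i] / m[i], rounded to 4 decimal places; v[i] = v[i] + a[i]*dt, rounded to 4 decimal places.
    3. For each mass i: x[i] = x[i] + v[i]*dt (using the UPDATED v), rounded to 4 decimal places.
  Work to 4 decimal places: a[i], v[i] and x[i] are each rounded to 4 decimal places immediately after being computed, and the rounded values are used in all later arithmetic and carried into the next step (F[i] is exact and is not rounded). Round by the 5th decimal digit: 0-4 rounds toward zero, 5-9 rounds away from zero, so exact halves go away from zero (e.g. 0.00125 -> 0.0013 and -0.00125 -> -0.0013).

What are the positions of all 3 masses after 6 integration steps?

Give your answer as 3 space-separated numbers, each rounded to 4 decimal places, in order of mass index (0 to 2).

Step 0: x=[7.0000 10.0000 19.0000] v=[0.0000 0.0000 0.0000]
Step 1: x=[6.0000 11.5000 18.2500] v=[-4.0000 6.0000 -3.0000]
Step 2: x=[4.8750 13.3125 17.3125] v=[-4.5000 7.2500 -3.7500]
Step 3: x=[4.6406 14.0156 16.8750] v=[-0.9375 2.8125 -1.7500]
Step 4: x=[5.5898 13.0898 17.2227] v=[3.7969 -3.7031 1.3906]
Step 5: x=[7.0166 11.3223 18.0371] v=[5.7071 -7.0702 3.2577]
Step 6: x=[7.7657 10.1570 18.6728] v=[2.9962 -4.6611 2.5429]

Answer: 7.7657 10.1570 18.6728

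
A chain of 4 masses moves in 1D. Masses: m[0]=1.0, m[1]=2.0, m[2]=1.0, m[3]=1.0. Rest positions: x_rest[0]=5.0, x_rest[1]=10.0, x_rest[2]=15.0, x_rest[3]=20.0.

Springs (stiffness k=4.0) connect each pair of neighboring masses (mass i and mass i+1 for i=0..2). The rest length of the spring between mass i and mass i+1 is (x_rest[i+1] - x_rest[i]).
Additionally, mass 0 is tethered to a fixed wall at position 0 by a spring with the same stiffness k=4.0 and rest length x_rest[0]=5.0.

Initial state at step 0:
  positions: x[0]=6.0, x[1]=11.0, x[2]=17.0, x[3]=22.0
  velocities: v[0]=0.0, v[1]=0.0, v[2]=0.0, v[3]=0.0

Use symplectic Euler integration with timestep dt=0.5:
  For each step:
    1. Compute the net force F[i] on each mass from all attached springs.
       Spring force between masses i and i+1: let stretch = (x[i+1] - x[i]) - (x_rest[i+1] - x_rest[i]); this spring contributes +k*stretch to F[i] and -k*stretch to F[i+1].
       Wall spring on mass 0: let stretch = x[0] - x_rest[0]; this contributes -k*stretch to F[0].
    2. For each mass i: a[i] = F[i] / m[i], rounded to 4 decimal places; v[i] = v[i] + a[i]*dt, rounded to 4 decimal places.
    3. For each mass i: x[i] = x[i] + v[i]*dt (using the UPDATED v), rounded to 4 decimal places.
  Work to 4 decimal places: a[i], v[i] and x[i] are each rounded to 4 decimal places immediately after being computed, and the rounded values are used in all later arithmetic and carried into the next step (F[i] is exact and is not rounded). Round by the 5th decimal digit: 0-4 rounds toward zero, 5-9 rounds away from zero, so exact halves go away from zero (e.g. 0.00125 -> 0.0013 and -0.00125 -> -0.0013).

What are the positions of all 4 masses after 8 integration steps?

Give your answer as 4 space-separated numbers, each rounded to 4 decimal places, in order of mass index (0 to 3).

Step 0: x=[6.0000 11.0000 17.0000 22.0000] v=[0.0000 0.0000 0.0000 0.0000]
Step 1: x=[5.0000 11.5000 16.0000 22.0000] v=[-2.0000 1.0000 -2.0000 0.0000]
Step 2: x=[5.5000 11.0000 16.5000 21.0000] v=[1.0000 -1.0000 1.0000 -2.0000]
Step 3: x=[6.0000 10.5000 16.0000 20.5000] v=[1.0000 -1.0000 -1.0000 -1.0000]
Step 4: x=[5.0000 10.5000 14.5000 20.5000] v=[-2.0000 0.0000 -3.0000 0.0000]
Step 5: x=[4.5000 9.7500 15.0000 19.5000] v=[-1.0000 -1.5000 1.0000 -2.0000]
Step 6: x=[4.7500 9.0000 14.7500 19.0000] v=[0.5000 -1.5000 -0.5000 -1.0000]
Step 7: x=[4.5000 9.0000 13.0000 19.2500] v=[-0.5000 0.0000 -3.5000 0.5000]
Step 8: x=[4.2500 8.7500 13.5000 18.2500] v=[-0.5000 -0.5000 1.0000 -2.0000]

Answer: 4.2500 8.7500 13.5000 18.2500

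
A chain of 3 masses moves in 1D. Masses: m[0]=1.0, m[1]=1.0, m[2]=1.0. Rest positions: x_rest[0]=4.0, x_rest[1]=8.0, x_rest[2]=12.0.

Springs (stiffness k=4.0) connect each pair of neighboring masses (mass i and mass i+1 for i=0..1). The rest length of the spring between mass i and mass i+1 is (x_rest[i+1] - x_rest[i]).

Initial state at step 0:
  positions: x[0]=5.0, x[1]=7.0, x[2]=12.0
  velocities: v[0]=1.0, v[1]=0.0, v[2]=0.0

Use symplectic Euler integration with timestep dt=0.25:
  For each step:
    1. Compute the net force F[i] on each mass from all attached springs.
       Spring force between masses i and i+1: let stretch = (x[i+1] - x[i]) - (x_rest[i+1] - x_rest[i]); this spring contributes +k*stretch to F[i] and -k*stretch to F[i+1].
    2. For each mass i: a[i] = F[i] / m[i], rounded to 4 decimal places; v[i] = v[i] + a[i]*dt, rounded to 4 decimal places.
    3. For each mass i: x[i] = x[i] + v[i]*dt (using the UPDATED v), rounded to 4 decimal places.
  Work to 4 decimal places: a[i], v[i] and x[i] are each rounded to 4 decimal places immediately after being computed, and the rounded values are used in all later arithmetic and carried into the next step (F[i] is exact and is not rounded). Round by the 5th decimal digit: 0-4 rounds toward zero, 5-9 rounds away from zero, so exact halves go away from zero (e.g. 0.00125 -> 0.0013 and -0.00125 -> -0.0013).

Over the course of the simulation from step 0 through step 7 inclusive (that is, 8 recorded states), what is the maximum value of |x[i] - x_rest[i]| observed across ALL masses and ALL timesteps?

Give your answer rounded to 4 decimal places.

Answer: 1.5970

Derivation:
Step 0: x=[5.0000 7.0000 12.0000] v=[1.0000 0.0000 0.0000]
Step 1: x=[4.7500 7.7500 11.7500] v=[-1.0000 3.0000 -1.0000]
Step 2: x=[4.2500 8.7500 11.5000] v=[-2.0000 4.0000 -1.0000]
Step 3: x=[3.8750 9.3125 11.5625] v=[-1.5000 2.2500 0.2500]
Step 4: x=[3.8594 9.0781 12.0625] v=[-0.0625 -0.9375 2.0000]
Step 5: x=[4.1485 8.2852 12.8164] v=[1.1562 -3.1718 3.0156]
Step 6: x=[4.4717 7.5909 13.4375] v=[1.2929 -2.7773 2.4844]
Step 7: x=[4.5747 7.5784 13.5970] v=[0.4121 -0.0499 0.6378]
Max displacement = 1.5970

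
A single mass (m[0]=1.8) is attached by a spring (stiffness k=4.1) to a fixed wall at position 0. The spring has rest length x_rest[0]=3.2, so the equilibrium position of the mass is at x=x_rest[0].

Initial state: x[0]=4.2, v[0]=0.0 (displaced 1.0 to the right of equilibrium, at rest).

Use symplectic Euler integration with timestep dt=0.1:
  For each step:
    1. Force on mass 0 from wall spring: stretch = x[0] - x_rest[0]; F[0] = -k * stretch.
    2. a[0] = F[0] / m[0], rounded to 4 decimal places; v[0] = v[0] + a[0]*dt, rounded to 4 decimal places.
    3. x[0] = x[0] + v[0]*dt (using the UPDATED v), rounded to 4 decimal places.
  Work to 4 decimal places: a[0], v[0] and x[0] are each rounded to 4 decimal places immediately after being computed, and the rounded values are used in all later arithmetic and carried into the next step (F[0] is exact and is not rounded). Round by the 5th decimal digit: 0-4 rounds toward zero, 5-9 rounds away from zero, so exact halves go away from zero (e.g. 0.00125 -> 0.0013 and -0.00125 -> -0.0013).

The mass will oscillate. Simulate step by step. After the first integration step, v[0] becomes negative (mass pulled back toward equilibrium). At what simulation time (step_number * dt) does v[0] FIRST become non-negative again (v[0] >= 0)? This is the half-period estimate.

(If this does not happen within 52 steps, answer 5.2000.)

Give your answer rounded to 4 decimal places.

Step 0: x=[4.2000] v=[0.0000]
Step 1: x=[4.1772] v=[-0.2278]
Step 2: x=[4.1322] v=[-0.4504]
Step 3: x=[4.0659] v=[-0.6627]
Step 4: x=[3.9799] v=[-0.8599]
Step 5: x=[3.8762] v=[-1.0375]
Step 6: x=[3.7571] v=[-1.1915]
Step 7: x=[3.6253] v=[-1.3184]
Step 8: x=[3.4838] v=[-1.4153]
Step 9: x=[3.3358] v=[-1.4799]
Step 10: x=[3.1847] v=[-1.5108]
Step 11: x=[3.0340] v=[-1.5073]
Step 12: x=[2.8871] v=[-1.4695]
Step 13: x=[2.7473] v=[-1.3982]
Step 14: x=[2.6178] v=[-1.2951]
Step 15: x=[2.5016] v=[-1.1625]
Step 16: x=[2.4013] v=[-1.0034]
Step 17: x=[2.3192] v=[-0.8215]
Step 18: x=[2.2571] v=[-0.6209]
Step 19: x=[2.2165] v=[-0.4061]
Step 20: x=[2.1983] v=[-0.1821]
Step 21: x=[2.2029] v=[0.0461]
First v>=0 after going negative at step 21, time=2.1000

Answer: 2.1000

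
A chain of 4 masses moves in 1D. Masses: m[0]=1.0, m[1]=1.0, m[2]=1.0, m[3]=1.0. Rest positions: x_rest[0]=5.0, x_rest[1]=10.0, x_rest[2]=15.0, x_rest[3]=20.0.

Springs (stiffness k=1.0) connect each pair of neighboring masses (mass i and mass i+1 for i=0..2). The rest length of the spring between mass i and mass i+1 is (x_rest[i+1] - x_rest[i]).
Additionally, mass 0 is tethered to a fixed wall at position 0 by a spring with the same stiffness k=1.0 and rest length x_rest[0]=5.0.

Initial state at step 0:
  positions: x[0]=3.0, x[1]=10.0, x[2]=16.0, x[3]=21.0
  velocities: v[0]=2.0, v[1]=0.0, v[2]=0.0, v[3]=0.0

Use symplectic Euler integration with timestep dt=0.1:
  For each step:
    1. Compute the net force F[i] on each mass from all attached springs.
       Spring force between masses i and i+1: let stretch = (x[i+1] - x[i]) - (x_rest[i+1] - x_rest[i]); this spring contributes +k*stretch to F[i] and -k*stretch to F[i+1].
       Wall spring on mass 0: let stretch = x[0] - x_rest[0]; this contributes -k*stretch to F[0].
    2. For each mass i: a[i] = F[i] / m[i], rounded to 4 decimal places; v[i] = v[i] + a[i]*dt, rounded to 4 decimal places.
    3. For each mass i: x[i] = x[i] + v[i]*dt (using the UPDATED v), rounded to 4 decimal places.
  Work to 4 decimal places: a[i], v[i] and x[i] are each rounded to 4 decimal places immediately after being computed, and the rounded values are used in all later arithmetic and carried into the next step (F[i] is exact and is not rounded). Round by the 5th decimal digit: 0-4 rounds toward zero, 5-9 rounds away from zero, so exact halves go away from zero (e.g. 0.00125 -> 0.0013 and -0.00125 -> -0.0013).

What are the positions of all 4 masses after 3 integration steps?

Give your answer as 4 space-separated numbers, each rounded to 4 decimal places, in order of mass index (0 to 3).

Answer: 3.8196 9.9504 15.9405 20.9995

Derivation:
Step 0: x=[3.0000 10.0000 16.0000 21.0000] v=[2.0000 0.0000 0.0000 0.0000]
Step 1: x=[3.2400 9.9900 15.9900 21.0000] v=[2.4000 -0.1000 -0.1000 0.0000]
Step 2: x=[3.5151 9.9725 15.9701 20.9999] v=[2.7510 -0.1750 -0.1990 -0.0010]
Step 3: x=[3.8196 9.9504 15.9405 20.9995] v=[3.0452 -0.2210 -0.2958 -0.0040]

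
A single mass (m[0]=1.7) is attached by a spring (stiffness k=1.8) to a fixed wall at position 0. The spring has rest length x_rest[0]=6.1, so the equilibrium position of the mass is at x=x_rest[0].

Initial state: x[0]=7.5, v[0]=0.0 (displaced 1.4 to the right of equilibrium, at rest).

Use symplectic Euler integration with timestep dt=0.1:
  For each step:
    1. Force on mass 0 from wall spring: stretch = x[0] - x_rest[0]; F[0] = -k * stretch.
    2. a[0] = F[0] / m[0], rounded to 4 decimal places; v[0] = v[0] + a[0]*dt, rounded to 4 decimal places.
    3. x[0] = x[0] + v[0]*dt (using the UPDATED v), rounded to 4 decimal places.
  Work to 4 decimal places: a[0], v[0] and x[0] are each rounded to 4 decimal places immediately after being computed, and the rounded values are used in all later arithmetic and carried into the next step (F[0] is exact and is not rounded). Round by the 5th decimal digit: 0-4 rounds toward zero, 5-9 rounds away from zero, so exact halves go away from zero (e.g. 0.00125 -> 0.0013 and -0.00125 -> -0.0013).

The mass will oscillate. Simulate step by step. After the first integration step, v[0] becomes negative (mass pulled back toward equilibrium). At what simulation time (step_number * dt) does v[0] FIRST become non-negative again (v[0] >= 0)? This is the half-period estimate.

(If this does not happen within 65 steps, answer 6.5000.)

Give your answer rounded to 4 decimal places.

Answer: 3.1000

Derivation:
Step 0: x=[7.5000] v=[0.0000]
Step 1: x=[7.4852] v=[-0.1482]
Step 2: x=[7.4557] v=[-0.2949]
Step 3: x=[7.4119] v=[-0.4384]
Step 4: x=[7.3542] v=[-0.5773]
Step 5: x=[7.2832] v=[-0.7101]
Step 6: x=[7.1997] v=[-0.8354]
Step 7: x=[7.1045] v=[-0.9518]
Step 8: x=[6.9987] v=[-1.0582]
Step 9: x=[6.8834] v=[-1.1534]
Step 10: x=[6.7598] v=[-1.2364]
Step 11: x=[6.6292] v=[-1.3063]
Step 12: x=[6.4930] v=[-1.3623]
Step 13: x=[6.3526] v=[-1.4039]
Step 14: x=[6.2095] v=[-1.4307]
Step 15: x=[6.0653] v=[-1.4423]
Step 16: x=[5.9214] v=[-1.4386]
Step 17: x=[5.7794] v=[-1.4197]
Step 18: x=[5.6408] v=[-1.3858]
Step 19: x=[5.5071] v=[-1.3372]
Step 20: x=[5.3797] v=[-1.2744]
Step 21: x=[5.2599] v=[-1.1981]
Step 22: x=[5.1490] v=[-1.1092]
Step 23: x=[5.0482] v=[-1.0085]
Step 24: x=[4.9585] v=[-0.8971]
Step 25: x=[4.8809] v=[-0.7762]
Step 26: x=[4.8162] v=[-0.6471]
Step 27: x=[4.7651] v=[-0.5112]
Step 28: x=[4.7281] v=[-0.3699]
Step 29: x=[4.7056] v=[-0.2246]
Step 30: x=[4.6979] v=[-0.0770]
Step 31: x=[4.7051] v=[0.0715]
First v>=0 after going negative at step 31, time=3.1000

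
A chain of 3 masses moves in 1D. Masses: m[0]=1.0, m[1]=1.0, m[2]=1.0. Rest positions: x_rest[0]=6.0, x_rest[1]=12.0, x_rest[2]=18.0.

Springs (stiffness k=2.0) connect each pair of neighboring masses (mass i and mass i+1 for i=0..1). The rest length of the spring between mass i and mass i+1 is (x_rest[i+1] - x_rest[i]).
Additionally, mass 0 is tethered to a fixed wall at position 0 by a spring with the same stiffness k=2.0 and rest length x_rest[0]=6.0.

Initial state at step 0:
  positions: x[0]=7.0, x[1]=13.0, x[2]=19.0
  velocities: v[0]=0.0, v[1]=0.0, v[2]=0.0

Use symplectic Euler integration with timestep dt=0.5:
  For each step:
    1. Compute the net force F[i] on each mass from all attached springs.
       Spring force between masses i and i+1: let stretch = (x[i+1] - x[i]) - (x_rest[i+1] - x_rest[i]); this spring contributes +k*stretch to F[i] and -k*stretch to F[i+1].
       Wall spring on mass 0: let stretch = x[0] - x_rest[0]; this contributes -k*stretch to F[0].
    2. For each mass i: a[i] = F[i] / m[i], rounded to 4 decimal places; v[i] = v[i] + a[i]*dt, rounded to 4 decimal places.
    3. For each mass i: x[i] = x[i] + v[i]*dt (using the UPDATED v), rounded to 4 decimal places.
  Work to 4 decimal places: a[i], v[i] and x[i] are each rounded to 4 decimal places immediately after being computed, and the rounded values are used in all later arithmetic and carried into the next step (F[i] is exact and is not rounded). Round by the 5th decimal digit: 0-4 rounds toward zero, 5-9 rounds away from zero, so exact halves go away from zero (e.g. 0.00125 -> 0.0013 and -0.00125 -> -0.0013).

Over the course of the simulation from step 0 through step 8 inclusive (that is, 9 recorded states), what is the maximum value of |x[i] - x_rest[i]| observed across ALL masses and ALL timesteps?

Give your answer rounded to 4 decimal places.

Step 0: x=[7.0000 13.0000 19.0000] v=[0.0000 0.0000 0.0000]
Step 1: x=[6.5000 13.0000 19.0000] v=[-1.0000 0.0000 0.0000]
Step 2: x=[6.0000 12.7500 19.0000] v=[-1.0000 -0.5000 0.0000]
Step 3: x=[5.8750 12.2500 18.8750] v=[-0.2500 -1.0000 -0.2500]
Step 4: x=[6.0000 11.8750 18.4375] v=[0.2500 -0.7500 -0.8750]
Step 5: x=[6.0625 11.8438 17.7188] v=[0.1250 -0.0625 -1.4375]
Step 6: x=[5.9844 11.8594 17.0626] v=[-0.1562 0.0312 -1.3125]
Step 7: x=[5.8516 11.5391 16.8048] v=[-0.2656 -0.6406 -0.5157]
Step 8: x=[5.6368 11.0079 16.9141] v=[-0.4297 -1.0624 0.2186]
Max displacement = 1.1952

Answer: 1.1952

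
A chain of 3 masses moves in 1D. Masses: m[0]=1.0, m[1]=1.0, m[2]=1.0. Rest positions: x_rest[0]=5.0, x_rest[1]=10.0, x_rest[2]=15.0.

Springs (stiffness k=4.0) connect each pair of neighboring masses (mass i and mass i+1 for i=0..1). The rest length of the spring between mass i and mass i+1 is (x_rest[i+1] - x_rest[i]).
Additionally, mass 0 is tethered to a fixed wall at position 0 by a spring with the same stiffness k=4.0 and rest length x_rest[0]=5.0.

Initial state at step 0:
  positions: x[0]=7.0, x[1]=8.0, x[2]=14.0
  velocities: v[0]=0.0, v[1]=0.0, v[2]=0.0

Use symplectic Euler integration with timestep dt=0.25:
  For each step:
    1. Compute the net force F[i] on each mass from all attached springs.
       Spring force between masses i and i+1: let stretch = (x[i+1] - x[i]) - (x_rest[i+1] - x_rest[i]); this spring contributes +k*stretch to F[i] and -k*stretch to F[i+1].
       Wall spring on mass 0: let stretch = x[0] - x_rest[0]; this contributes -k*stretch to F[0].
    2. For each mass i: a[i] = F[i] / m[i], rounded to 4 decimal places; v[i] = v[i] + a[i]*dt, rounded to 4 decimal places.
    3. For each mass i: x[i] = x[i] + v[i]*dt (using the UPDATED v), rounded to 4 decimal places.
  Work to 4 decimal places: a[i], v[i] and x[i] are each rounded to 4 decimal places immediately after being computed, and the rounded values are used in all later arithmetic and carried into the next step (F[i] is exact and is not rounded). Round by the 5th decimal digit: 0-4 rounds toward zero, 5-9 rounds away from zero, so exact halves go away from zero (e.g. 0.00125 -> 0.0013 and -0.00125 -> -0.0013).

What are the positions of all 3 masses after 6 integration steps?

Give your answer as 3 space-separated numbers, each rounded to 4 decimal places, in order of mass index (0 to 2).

Step 0: x=[7.0000 8.0000 14.0000] v=[0.0000 0.0000 0.0000]
Step 1: x=[5.5000 9.2500 13.7500] v=[-6.0000 5.0000 -1.0000]
Step 2: x=[3.5625 10.6875 13.6250] v=[-7.7500 5.7500 -0.5000]
Step 3: x=[2.5156 11.0781 14.0156] v=[-4.1875 1.5625 1.5625]
Step 4: x=[2.9805 10.0625 14.9219] v=[1.8594 -4.0625 3.6250]
Step 5: x=[4.4707 8.4912 15.8633] v=[5.9609 -6.2851 3.7656]
Step 6: x=[5.8484 7.7578 16.2117] v=[5.5107 -2.9335 1.3935]

Answer: 5.8484 7.7578 16.2117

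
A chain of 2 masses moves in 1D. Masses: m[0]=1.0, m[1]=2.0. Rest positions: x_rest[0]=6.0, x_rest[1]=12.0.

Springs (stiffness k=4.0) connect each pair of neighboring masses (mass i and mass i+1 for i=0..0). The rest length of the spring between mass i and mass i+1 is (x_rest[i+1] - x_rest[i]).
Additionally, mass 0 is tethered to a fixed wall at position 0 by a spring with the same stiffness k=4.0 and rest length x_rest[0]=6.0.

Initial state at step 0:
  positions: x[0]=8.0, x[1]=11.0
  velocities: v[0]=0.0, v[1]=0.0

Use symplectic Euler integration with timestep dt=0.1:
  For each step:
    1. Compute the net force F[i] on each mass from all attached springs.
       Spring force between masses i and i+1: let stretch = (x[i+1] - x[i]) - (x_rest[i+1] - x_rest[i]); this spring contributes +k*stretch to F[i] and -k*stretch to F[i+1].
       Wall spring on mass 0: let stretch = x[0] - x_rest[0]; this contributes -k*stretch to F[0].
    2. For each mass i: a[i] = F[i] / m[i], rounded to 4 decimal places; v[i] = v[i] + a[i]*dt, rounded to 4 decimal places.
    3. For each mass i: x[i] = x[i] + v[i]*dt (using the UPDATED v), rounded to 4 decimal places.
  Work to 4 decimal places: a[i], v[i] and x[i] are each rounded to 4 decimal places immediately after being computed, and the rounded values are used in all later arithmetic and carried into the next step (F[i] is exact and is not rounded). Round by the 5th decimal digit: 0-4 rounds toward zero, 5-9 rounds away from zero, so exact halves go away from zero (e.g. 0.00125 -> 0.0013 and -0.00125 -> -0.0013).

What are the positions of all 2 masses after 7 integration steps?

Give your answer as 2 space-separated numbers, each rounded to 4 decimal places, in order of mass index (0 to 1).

Answer: 4.3900 12.1171

Derivation:
Step 0: x=[8.0000 11.0000] v=[0.0000 0.0000]
Step 1: x=[7.8000 11.0600] v=[-2.0000 0.6000]
Step 2: x=[7.4184 11.1748] v=[-3.8160 1.1480]
Step 3: x=[6.8903 11.3345] v=[-5.2808 1.5967]
Step 4: x=[6.2644 11.5253] v=[-6.2592 1.9079]
Step 5: x=[5.5983 11.7309] v=[-6.6606 2.0557]
Step 6: x=[4.9536 11.9338] v=[-6.4469 2.0292]
Step 7: x=[4.3900 12.1171] v=[-5.6363 1.8332]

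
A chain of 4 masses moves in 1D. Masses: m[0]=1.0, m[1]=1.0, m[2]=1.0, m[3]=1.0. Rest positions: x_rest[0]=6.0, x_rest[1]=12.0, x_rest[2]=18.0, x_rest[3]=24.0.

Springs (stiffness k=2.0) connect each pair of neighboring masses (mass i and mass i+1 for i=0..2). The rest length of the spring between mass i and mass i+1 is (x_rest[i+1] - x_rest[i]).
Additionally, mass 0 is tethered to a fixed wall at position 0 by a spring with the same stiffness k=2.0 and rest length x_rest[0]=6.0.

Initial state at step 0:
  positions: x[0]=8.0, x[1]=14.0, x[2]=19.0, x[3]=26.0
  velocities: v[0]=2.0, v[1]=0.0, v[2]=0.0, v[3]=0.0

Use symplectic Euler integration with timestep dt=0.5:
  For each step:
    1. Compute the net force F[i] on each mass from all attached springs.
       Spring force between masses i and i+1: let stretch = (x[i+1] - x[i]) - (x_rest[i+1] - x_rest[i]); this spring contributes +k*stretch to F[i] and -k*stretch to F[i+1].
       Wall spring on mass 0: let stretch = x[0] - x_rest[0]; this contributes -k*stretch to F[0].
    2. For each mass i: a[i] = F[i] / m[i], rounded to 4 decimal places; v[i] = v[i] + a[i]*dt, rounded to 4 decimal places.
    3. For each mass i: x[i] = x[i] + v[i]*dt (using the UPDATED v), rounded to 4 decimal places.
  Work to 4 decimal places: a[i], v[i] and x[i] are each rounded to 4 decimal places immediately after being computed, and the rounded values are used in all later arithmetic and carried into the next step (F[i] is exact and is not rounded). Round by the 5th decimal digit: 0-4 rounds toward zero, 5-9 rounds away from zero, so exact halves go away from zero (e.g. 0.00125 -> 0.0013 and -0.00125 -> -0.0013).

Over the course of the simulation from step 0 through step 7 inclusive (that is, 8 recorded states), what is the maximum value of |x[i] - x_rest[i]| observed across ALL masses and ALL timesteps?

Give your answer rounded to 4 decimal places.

Step 0: x=[8.0000 14.0000 19.0000 26.0000] v=[2.0000 0.0000 0.0000 0.0000]
Step 1: x=[8.0000 13.5000 20.0000 25.5000] v=[0.0000 -1.0000 2.0000 -1.0000]
Step 2: x=[6.7500 13.5000 20.5000 25.2500] v=[-2.5000 0.0000 1.0000 -0.5000]
Step 3: x=[5.5000 13.6250 19.8750 25.6250] v=[-2.5000 0.2500 -1.2500 0.7500]
Step 4: x=[5.5625 12.8125 19.0000 26.1250] v=[0.1250 -1.6250 -1.7500 1.0000]
Step 5: x=[6.4688 11.4688 18.5938 26.0625] v=[1.8125 -2.6875 -0.8125 -0.1250]
Step 6: x=[6.6407 11.1876 18.3594 25.2657] v=[0.3437 -0.5625 -0.4688 -1.5937]
Step 7: x=[5.7657 12.2188 17.9923 24.0157] v=[-1.7501 2.0624 -0.7343 -2.5000]
Max displacement = 2.5000

Answer: 2.5000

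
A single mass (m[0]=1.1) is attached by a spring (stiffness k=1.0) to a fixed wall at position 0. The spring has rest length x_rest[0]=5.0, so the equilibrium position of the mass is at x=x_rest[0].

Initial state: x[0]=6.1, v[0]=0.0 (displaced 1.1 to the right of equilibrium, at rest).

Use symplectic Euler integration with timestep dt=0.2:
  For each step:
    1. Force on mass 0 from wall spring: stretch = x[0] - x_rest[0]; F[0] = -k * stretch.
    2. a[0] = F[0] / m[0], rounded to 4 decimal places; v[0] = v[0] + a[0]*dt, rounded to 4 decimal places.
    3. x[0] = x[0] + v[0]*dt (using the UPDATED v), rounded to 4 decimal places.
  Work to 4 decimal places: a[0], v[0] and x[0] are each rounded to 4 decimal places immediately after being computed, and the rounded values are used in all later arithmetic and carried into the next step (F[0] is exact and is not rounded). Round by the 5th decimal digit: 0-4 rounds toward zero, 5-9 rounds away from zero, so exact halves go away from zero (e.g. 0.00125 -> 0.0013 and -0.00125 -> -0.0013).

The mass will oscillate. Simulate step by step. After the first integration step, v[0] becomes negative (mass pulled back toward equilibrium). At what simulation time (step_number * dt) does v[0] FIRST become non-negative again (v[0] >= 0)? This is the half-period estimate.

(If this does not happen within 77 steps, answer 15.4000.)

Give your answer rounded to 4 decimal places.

Answer: 3.4000

Derivation:
Step 0: x=[6.1000] v=[0.0000]
Step 1: x=[6.0600] v=[-0.2000]
Step 2: x=[5.9815] v=[-0.3927]
Step 3: x=[5.8673] v=[-0.5712]
Step 4: x=[5.7215] v=[-0.7289]
Step 5: x=[5.5495] v=[-0.8601]
Step 6: x=[5.3575] v=[-0.9600]
Step 7: x=[5.1525] v=[-1.0250]
Step 8: x=[4.9420] v=[-1.0527]
Step 9: x=[4.7336] v=[-1.0422]
Step 10: x=[4.5348] v=[-0.9938]
Step 11: x=[4.3530] v=[-0.9092]
Step 12: x=[4.1947] v=[-0.7916]
Step 13: x=[4.0657] v=[-0.6452]
Step 14: x=[3.9706] v=[-0.4753]
Step 15: x=[3.9130] v=[-0.2881]
Step 16: x=[3.8949] v=[-0.0905]
Step 17: x=[3.9170] v=[0.1104]
First v>=0 after going negative at step 17, time=3.4000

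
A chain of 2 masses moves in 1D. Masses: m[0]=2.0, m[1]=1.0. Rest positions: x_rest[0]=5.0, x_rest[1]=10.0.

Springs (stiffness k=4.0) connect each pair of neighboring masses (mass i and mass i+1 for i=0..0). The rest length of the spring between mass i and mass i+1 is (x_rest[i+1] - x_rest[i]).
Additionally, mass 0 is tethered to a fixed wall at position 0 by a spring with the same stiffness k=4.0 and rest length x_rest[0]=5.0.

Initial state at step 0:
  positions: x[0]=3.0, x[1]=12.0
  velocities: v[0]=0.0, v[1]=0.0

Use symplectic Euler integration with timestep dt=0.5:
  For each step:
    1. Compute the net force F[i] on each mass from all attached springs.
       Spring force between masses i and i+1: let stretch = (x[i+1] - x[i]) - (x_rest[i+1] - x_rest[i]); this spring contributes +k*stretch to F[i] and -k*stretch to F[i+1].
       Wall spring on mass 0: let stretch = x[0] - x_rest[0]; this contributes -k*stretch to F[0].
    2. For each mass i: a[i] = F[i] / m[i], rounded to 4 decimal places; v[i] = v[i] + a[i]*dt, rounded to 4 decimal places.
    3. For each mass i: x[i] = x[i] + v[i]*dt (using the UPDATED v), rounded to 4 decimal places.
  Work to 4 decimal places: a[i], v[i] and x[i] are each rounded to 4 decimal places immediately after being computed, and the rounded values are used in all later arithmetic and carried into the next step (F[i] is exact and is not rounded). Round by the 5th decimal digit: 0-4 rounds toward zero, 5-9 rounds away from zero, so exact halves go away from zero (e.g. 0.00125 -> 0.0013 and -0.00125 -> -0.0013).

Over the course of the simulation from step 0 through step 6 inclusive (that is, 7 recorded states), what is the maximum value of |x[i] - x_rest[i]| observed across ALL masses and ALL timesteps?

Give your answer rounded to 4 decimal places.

Step 0: x=[3.0000 12.0000] v=[0.0000 0.0000]
Step 1: x=[6.0000 8.0000] v=[6.0000 -8.0000]
Step 2: x=[7.0000 7.0000] v=[2.0000 -2.0000]
Step 3: x=[4.5000 11.0000] v=[-5.0000 8.0000]
Step 4: x=[3.0000 13.5000] v=[-3.0000 5.0000]
Step 5: x=[5.2500 10.5000] v=[4.5000 -6.0000]
Step 6: x=[7.5000 7.2500] v=[4.5000 -6.5000]
Max displacement = 3.5000

Answer: 3.5000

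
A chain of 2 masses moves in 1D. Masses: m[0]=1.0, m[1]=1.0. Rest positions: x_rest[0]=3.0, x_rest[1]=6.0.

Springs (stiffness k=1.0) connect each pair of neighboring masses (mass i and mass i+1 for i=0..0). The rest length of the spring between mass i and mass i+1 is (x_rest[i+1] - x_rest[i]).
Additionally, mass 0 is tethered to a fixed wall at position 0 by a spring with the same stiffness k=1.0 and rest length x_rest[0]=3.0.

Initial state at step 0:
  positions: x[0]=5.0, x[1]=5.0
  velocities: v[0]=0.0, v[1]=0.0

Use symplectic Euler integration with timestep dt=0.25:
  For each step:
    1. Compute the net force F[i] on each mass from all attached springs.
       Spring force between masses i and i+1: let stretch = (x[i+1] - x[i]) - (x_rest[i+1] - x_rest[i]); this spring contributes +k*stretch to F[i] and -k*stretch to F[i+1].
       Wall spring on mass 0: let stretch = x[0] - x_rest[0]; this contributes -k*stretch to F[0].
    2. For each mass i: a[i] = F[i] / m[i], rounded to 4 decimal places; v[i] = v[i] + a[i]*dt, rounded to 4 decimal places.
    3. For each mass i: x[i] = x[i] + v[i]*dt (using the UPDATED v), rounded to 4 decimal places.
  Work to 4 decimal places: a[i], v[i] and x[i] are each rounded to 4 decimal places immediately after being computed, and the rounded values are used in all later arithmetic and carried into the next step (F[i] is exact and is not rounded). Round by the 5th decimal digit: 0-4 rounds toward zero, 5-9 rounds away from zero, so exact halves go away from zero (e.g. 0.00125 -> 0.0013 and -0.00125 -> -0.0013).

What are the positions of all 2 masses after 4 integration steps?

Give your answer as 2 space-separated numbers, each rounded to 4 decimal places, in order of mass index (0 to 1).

Step 0: x=[5.0000 5.0000] v=[0.0000 0.0000]
Step 1: x=[4.6875 5.1875] v=[-1.2500 0.7500]
Step 2: x=[4.1133 5.5313] v=[-2.2969 1.3750]
Step 3: x=[3.3706 5.9739] v=[-2.9707 1.7705]
Step 4: x=[2.5800 6.4413] v=[-3.1625 1.8697]

Answer: 2.5800 6.4413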